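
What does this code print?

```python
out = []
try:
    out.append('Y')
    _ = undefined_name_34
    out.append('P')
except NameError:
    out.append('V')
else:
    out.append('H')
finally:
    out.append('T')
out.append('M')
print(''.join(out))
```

Execution trace: 'Y' (try body) → 'V' (except NameError) → 'T' (finally) → 'M' (after the try/except). Output: YVTM

Answer: YVTM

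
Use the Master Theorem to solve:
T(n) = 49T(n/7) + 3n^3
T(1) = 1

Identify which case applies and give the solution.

a=49, b=7, f(n)=3n^3. log_7(49) = 2. Since c=3 > 2 and the regularity condition holds (49(n/7)^3 = (49/7^3)n^3 with 49/7^3 < 1), Case 3 applies: T(n) = Θ(f(n)) = O(n^3).

Answer: O(n^3) - Case 3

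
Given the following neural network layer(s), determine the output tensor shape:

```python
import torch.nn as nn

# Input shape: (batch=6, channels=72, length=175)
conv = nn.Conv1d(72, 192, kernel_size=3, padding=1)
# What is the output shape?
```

Input: (6, 72, 175) -> Output: (6, 192, 175)

Answer: (6, 192, 175)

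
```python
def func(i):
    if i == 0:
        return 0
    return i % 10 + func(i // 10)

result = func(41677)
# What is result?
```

Sum of digits of 41677: 7 + 7 + 6 + 1 + 4 = 25

Answer: 25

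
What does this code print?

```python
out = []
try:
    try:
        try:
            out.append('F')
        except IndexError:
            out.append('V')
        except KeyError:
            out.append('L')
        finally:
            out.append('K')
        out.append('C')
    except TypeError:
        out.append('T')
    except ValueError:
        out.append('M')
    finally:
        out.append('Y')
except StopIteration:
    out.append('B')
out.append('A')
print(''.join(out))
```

Execution trace: 'F' (inner try body, no exception) → 'K' (inner finally) → 'C' (try body, no exception) → 'Y' (finally) → 'A' (after the try/except). Output: FKCYA

Answer: FKCYA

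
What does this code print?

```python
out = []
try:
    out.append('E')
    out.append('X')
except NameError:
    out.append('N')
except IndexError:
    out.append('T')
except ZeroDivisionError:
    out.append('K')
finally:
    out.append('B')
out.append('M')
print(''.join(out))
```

Execution trace: 'E' (try body) → 'X' (try body, no exception) → 'B' (finally) → 'M' (after the try/except). Output: EXBM

Answer: EXBM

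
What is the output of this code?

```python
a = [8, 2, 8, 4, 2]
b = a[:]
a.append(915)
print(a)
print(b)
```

Key concept: slice [:] creates copy.
Step by step:
`a = [8, 2, 8, 4, 2]` → a = [8, 2, 8, 4, 2]
`b = a[:]` → b = [8, 2, 8, 4, 2]
`a.append(915)` → a = [8, 2, 8, 4, 2, 915]
`print(a)` → prints [8, 2, 8, 4, 2, 915]
`print(b)` → prints [8, 2, 8, 4, 2]

Answer:
[8, 2, 8, 4, 2, 915]
[8, 2, 8, 4, 2]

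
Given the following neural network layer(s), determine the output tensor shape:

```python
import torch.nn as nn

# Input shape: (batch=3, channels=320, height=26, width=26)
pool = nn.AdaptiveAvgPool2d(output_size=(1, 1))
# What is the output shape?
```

Input: (3, 320, 26, 26) -> Output: (3, 320, 1, 1)

Answer: (3, 320, 1, 1)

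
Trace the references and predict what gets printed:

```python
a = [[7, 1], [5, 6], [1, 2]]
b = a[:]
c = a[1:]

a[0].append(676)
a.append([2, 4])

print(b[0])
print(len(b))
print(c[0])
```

Key concept: slice with nested mutation.
Step by step:
`a = [[7, 1], [5, 6], [1, 2]]` → a = [[7, 1], [5, 6], [1, 2]]
`b = a[:]` → b = [[7, 1], [5, 6], [1, 2]]
`c = a[1:]` → c = [[5, 6], [1, 2]]
`a[0].append(676)` → a = [[7, 1, 676], [5, 6], [1, 2]]; b = [[7, 1, 676], [5, 6], [1, 2]]
`a.append([2, 4])` → a = [[7, 1, 676], [5, 6], [1, 2], [2, 4]]
`print(b[0])` → prints [7, 1, 676]
`print(len(b))` → prints 3
`print(c[0])` → prints [5, 6]

Answer:
[7, 1, 676]
3
[5, 6]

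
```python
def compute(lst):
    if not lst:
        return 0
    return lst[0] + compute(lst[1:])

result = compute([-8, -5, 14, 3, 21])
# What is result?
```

(-8) + (-5) + 14 + 3 + 21 + 0 = 25

Answer: 25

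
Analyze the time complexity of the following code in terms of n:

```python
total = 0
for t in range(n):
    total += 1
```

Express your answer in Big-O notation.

Each loop level contributes: n. Multiplying the contributions gives O(n).

Answer: O(n)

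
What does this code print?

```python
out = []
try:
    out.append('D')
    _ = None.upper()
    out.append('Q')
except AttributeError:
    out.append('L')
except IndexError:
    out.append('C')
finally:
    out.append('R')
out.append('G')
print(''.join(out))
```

Execution trace: 'D' (try body) → 'L' (except AttributeError) → 'R' (finally) → 'G' (after the try/except). Output: DLRG

Answer: DLRG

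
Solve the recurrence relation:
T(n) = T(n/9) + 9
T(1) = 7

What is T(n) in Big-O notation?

Each step divides n by 9 and adds 9. After log_9(n) steps we reach T(1)=7. So T(n) = 9·log_9(n) + 7 = O(log n).

Answer: O(log n)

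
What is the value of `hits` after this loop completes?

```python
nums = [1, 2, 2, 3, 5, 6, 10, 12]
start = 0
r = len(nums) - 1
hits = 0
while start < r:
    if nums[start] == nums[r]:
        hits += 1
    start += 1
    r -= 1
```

Count matching pairs from ends
`hits` takes the values: 0

Answer: 0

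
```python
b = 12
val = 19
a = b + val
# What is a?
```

Trace:
`b = 12` → b = 12
`val = 19` → val = 19
`a = b + val` → a = 31
So a = 31

Answer: 31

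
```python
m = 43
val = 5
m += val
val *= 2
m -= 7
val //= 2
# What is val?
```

Trace:
`m = 43` → m = 43
`val = 5` → val = 5
`m += val` → m = 48
`val *= 2` → val = 10
`m -= 7` → m = 41
`val //= 2` → val = 5
So val = 5

Answer: 5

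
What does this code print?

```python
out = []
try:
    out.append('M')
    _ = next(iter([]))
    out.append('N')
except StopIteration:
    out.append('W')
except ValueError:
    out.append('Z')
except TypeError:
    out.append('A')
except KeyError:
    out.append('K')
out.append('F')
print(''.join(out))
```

Execution trace: 'M' (try body) → 'W' (except StopIteration) → 'F' (after the try/except). Output: MWF

Answer: MWF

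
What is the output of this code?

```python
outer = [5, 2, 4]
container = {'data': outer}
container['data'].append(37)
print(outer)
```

Key concept: dict holds reference to list.
Step by step:
`outer = [5, 2, 4]` → outer = [5, 2, 4]
`container = {'data': outer}` → container = {'data': [5, 2, 4]}
`container['data'].append(37)` → outer = [5, 2, 4, 37]; container = {'data': [5, 2, 4, 37]}
`print(outer)` → prints [5, 2, 4, 37]

Answer: [5, 2, 4, 37]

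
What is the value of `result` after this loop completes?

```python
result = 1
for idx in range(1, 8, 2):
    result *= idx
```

Product of 1, 3, 5, ... up to 7
`result` takes the values: 1 → 3 → 15 → 105

Answer: 105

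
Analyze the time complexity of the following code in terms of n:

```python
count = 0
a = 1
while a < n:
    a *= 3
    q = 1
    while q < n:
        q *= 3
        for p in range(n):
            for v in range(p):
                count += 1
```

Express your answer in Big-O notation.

Each loop level contributes: log n × log n × n × n. Multiplying the contributions gives O(n^2 log² n).

Answer: O(n^2 log² n)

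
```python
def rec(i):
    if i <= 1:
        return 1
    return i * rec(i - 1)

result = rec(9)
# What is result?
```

rec(9) = 9 * 8 * 7 * 6 * 5 * 4 * 3 * 2 * 1 = 362880

Answer: 362880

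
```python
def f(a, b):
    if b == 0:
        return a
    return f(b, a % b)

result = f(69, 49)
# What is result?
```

f(69, 49) -> f(49, 20) -> f(20, 9) -> f(9, 2) -> f(2, 1) -> f(1, 0) -> 1

Answer: 1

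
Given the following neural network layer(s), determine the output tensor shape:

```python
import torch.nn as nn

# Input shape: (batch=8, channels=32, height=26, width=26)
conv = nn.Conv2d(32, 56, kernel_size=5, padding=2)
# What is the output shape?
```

Input: (8, 32, 26, 26) -> Output: (8, 56, 26, 26)

Answer: (8, 56, 26, 26)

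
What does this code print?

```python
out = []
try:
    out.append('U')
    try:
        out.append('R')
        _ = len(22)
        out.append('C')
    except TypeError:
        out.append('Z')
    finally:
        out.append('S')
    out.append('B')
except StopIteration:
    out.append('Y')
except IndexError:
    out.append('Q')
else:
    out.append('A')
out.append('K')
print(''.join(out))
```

Execution trace: 'U' (try body) → 'R' (inner try body) → 'Z' (inner except TypeError) → 'S' (inner finally) → 'B' (try body, no exception) → 'A' (else) → 'K' (after the try/except). Output: URZSBAK

Answer: URZSBAK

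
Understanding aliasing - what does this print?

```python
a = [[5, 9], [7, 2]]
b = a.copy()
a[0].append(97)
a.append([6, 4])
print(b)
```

Key concept: shallow copy with nested lists.
Step by step:
`a = [[5, 9], [7, 2]]` → a = [[5, 9], [7, 2]]
`b = a.copy()` → b = [[5, 9], [7, 2]]
`a[0].append(97)` → a = [[5, 9, 97], [7, 2]]; b = [[5, 9, 97], [7, 2]]
`a.append([6, 4])` → a = [[5, 9, 97], [7, 2], [6, 4]]
`print(b)` → prints [[5, 9, 97], [7, 2]]

Answer: [[5, 9, 97], [7, 2]]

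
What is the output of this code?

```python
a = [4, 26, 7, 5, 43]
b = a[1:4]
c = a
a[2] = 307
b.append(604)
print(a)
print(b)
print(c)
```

Key concept: slice vs alias.
Step by step:
`a = [4, 26, 7, 5, 43]` → a = [4, 26, 7, 5, 43]
`b = a[1:4]` → b = [26, 7, 5]
`c = a` → c = [4, 26, 7, 5, 43] (same object as a)
`a[2] = 307` → a = [4, 26, 307, 5, 43] (same object as c); c = [4, 26, 307, 5, 43] (same object as a)
`b.append(604)` → b = [26, 7, 5, 604]
`print(a)` → prints [4, 26, 307, 5, 43]
`print(b)` → prints [26, 7, 5, 604]
`print(c)` → prints [4, 26, 307, 5, 43]

Answer:
[4, 26, 307, 5, 43]
[26, 7, 5, 604]
[4, 26, 307, 5, 43]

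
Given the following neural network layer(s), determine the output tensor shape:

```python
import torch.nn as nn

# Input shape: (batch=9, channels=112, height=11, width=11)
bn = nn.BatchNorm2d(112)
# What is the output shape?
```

Input: (9, 112, 11, 11) -> Output: (9, 112, 11, 11)

Answer: (9, 112, 11, 11)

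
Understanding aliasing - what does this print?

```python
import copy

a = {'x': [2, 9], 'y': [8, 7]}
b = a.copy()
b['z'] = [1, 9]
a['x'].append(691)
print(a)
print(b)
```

Key concept: shallow copy of dict with mutable values.
Step by step:
`a = {'x': [2, 9], 'y': [8, 7]}` → a = {'x': [2, 9], 'y': [8, 7]}
`b = a.copy()` → b = {'x': [2, 9], 'y': [8, 7]}
`b['z'] = [1, 9]` → b = {'x': [2, 9], 'y': [8, 7], 'z': [1, 9]}
`a['x'].append(691)` → a = {'x': [2, 9, 691], 'y': [8, 7]}; b = {'x': [2, 9, 691], 'y': [8, 7], 'z': [1, 9]}
`print(a)` → prints {'x': [2, 9, 691], 'y': [8, 7]}
`print(b)` → prints {'x': [2, 9, 691], 'y': [8, 7], 'z': [1, 9]}

Answer:
{'x': [2, 9, 691], 'y': [8, 7]}
{'x': [2, 9, 691], 'y': [8, 7], 'z': [1, 9]}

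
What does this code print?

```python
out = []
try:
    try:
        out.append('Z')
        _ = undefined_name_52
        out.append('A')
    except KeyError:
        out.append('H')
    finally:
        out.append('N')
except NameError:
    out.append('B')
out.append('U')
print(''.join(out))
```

Execution trace: 'Z' (try body) → 'N' (finally) → 'B' (outer except NameError) → 'U' (after the try/except). Output: ZNBU

Answer: ZNBU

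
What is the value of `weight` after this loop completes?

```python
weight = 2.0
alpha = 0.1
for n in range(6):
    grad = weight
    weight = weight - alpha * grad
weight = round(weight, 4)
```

Gradient descent: w = 2.0 * (1 - 0.1)^6
`weight` takes the values: 2.0 → 1.8 → 1.62 → 1.458 → 1.3122 → 1.18098 → 1.062882 → 1.0629

Answer: 1.0629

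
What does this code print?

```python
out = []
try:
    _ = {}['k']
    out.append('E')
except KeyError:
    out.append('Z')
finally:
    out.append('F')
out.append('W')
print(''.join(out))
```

Execution trace: 'Z' (except KeyError) → 'F' (finally) → 'W' (after the try/except). Output: ZFW

Answer: ZFW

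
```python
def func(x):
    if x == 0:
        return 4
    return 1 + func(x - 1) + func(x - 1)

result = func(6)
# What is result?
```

func(x) = 1 + 2·func(x-1), func(0)=4. Closed form: (4+1)·2^6 - 1 = 319.

Answer: 319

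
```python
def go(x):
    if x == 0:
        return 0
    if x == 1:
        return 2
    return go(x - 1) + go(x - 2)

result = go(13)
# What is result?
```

Build up from base cases: go(0)=0, go(1)=2, go(2)=2, go(3)=4, go(4)=6, go(5)=10, go(6)=16, ..., go(13)=466

Answer: 466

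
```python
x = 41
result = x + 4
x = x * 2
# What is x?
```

Trace:
`x = 41` → x = 41
`result = x + 4` → result = 45
`x = x * 2` → x = 82
So x = 82

Answer: 82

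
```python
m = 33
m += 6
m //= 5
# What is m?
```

Trace:
`m = 33` → m = 33
`m += 6` → m = 39
`m //= 5` → m = 7
So m = 7

Answer: 7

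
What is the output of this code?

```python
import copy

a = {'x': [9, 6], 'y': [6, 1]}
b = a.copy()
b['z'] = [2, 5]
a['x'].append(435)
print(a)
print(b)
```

Key concept: shallow copy of dict with mutable values.
Step by step:
`a = {'x': [9, 6], 'y': [6, 1]}` → a = {'x': [9, 6], 'y': [6, 1]}
`b = a.copy()` → b = {'x': [9, 6], 'y': [6, 1]}
`b['z'] = [2, 5]` → b = {'x': [9, 6], 'y': [6, 1], 'z': [2, 5]}
`a['x'].append(435)` → a = {'x': [9, 6, 435], 'y': [6, 1]}; b = {'x': [9, 6, 435], 'y': [6, 1], 'z': [2, 5]}
`print(a)` → prints {'x': [9, 6, 435], 'y': [6, 1]}
`print(b)` → prints {'x': [9, 6, 435], 'y': [6, 1], 'z': [2, 5]}

Answer:
{'x': [9, 6, 435], 'y': [6, 1]}
{'x': [9, 6, 435], 'y': [6, 1], 'z': [2, 5]}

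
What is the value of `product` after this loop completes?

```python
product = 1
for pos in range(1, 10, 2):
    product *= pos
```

Product of 1, 3, 5, ... up to 9
`product` takes the values: 1 → 3 → 15 → 105 → 945

Answer: 945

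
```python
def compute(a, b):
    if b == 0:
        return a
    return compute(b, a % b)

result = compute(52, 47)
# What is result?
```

compute(52, 47) -> compute(47, 5) -> compute(5, 2) -> compute(2, 1) -> compute(1, 0) -> 1

Answer: 1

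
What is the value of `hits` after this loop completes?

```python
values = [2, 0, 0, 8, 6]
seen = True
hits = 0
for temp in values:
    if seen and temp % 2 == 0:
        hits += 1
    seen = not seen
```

Count even values at even positions
`hits` takes the values: 0 → 1 → 2 → 3

Answer: 3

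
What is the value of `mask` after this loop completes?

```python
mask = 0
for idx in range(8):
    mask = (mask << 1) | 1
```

Build 8 consecutive 1-bits: 0b11111111
`mask` takes the values: 0 → 1 → 3 → 7 → 15 → 31 → 63 → 127 → 255

Answer: 255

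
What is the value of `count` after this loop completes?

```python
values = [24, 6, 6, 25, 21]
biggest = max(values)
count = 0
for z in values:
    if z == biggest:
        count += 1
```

Count of max value 25 in [24, 6, 6, 25, 21]
`count` takes the values: 0 → 1

Answer: 1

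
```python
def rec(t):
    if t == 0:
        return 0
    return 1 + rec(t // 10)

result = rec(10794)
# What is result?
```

Count of digits of 10794: 5

Answer: 5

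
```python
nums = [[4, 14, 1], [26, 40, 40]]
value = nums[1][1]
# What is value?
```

Trace:
`nums = [[4, 14, 1], [26, 40, 40]]` → nums = [[4, 14, 1], [26, 40, 40]]
`value = nums[1][1]` → value = 40
So value = 40

Answer: 40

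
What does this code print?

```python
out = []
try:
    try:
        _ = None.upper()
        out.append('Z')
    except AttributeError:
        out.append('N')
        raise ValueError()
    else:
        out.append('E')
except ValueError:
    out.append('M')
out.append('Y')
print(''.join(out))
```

Execution trace: 'N' (except AttributeError) → 'M' (outer except ValueError) → 'Y' (after the try/except). Output: NMY

Answer: NMY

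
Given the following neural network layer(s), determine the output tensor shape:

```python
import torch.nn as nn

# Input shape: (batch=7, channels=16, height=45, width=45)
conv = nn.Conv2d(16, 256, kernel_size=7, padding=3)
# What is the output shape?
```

Input: (7, 16, 45, 45) -> Output: (7, 256, 45, 45)

Answer: (7, 256, 45, 45)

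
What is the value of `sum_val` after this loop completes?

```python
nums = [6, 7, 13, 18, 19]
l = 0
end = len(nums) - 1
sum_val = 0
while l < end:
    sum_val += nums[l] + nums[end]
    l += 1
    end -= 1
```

Sum of pairs from ends
`sum_val` takes the values: 0 → 25 → 50

Answer: 50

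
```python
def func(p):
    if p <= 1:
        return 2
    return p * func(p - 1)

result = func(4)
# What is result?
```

func(4) = 4 * 3 * 2 * 2 = 48

Answer: 48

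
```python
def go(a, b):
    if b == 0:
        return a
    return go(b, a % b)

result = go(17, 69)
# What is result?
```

go(17, 69) -> go(69, 17) -> go(17, 1) -> go(1, 0) -> 1

Answer: 1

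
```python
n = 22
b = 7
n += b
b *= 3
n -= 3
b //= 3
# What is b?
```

Trace:
`n = 22` → n = 22
`b = 7` → b = 7
`n += b` → n = 29
`b *= 3` → b = 21
`n -= 3` → n = 26
`b //= 3` → b = 7
So b = 7

Answer: 7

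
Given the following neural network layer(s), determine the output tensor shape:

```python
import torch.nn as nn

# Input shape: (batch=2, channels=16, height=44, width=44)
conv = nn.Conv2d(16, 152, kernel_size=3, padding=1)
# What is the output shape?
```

Input: (2, 16, 44, 44) -> Output: (2, 152, 44, 44)

Answer: (2, 152, 44, 44)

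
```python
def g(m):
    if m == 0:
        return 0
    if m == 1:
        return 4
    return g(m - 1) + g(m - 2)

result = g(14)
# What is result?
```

Build up from base cases: g(0)=0, g(1)=4, g(2)=4, g(3)=8, g(4)=12, g(5)=20, g(6)=32, ..., g(14)=1508

Answer: 1508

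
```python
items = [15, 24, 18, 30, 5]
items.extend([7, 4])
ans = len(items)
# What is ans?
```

Trace:
`items = [15, 24, 18, 30, 5]` → items = [15, 24, 18, 30, 5]
`items.extend([7, 4])` → items = [15, 24, 18, 30, 5, 7, 4]
`ans = len(items)` → ans = 7
So ans = 7

Answer: 7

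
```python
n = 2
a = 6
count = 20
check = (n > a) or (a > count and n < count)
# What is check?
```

Trace:
`n = 2` → n = 2
`a = 6` → a = 6
`count = 20` → count = 20
`check = (n > a) or (a > count and n < count)` → check = False
So check = False

Answer: False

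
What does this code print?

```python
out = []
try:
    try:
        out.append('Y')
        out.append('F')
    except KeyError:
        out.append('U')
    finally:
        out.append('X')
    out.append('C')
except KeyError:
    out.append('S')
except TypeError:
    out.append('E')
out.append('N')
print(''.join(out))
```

Execution trace: 'Y' (inner try body) → 'F' (inner try body, no exception) → 'X' (inner finally) → 'C' (try body, no exception) → 'N' (after the try/except). Output: YFXCN

Answer: YFXCN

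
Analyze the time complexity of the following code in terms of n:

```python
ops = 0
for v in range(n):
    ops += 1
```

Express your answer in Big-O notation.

Each loop level contributes: n. Multiplying the contributions gives O(n).

Answer: O(n)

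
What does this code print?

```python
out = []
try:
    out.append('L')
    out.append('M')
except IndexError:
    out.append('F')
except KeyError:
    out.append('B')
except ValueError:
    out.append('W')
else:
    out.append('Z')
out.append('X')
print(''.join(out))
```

Execution trace: 'L' (try body) → 'M' (try body, no exception) → 'Z' (else) → 'X' (after the try/except). Output: LMZX

Answer: LMZX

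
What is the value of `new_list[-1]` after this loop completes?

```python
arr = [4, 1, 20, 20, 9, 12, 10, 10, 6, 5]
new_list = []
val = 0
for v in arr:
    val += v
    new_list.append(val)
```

Cumulative sum ends at 97
`new_list` takes the values: [] → [4] → [4, 5] → [4, 5, 25] → [4, 5, 25, 45] → [4, 5, 25, 45, 54] → [4, 5, 25, 45, 54, 66] → [4, 5, 25, 45, 54, 66, 76] → [4, 5, 25, 45, 54, 66, 76, 86] → [4, 5, 25, 45, 54, 66, 76, 86, 92] → [4, 5, 25, 45, 54, 66, 76, 86, 92, 97]
So `new_list[-1]` = 97

Answer: 97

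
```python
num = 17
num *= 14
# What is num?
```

Trace:
`num = 17` → num = 17
`num *= 14` → num = 238
So num = 238

Answer: 238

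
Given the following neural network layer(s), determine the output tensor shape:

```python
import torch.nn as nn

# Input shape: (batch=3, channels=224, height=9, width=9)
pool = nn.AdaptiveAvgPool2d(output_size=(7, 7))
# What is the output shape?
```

Input: (3, 224, 9, 9) -> Output: (3, 224, 7, 7)

Answer: (3, 224, 7, 7)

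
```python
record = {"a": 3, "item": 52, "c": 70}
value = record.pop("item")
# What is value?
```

Trace:
`record = {"a": 3, "item": 52, "c": 70}` → record = {'a': 3, 'item': 52, 'c': 70}
`value = record.pop("item")` → record = {'a': 3, 'c': 70}; value = 52
So value = 52

Answer: 52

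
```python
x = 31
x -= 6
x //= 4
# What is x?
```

Trace:
`x = 31` → x = 31
`x -= 6` → x = 25
`x //= 4` → x = 6
So x = 6

Answer: 6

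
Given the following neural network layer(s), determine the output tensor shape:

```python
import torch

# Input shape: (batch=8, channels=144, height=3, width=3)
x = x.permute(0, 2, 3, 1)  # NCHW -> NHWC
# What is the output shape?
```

Input: (8, 144, 3, 3) -> Output: (8, 3, 3, 144)

Answer: (8, 3, 3, 144)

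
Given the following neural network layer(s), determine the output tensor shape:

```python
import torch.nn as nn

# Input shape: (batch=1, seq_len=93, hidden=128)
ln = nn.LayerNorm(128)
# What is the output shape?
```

Input: (1, 93, 128) -> Output: (1, 93, 128)

Answer: (1, 93, 128)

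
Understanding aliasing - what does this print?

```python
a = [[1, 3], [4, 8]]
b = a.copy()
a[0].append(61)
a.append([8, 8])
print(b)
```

Key concept: shallow copy with nested lists.
Step by step:
`a = [[1, 3], [4, 8]]` → a = [[1, 3], [4, 8]]
`b = a.copy()` → b = [[1, 3], [4, 8]]
`a[0].append(61)` → a = [[1, 3, 61], [4, 8]]; b = [[1, 3, 61], [4, 8]]
`a.append([8, 8])` → a = [[1, 3, 61], [4, 8], [8, 8]]
`print(b)` → prints [[1, 3, 61], [4, 8]]

Answer: [[1, 3, 61], [4, 8]]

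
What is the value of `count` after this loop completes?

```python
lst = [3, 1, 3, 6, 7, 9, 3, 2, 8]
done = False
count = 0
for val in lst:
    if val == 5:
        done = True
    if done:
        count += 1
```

Count elements after first 5 in [3, 1, 3, 6, 7, 9, 3, 2, 8]
`count` takes the values: 0

Answer: 0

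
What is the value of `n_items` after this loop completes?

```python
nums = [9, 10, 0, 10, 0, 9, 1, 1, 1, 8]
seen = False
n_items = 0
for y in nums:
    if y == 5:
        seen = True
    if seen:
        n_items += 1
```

Count elements after first 5 in [9, 10, 0, 10, 0, 9, 1, 1, 1, 8]
`n_items` takes the values: 0

Answer: 0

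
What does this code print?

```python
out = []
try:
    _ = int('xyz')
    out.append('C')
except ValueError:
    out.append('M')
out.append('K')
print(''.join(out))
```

Execution trace: 'M' (except ValueError) → 'K' (after the try/except). Output: MK

Answer: MK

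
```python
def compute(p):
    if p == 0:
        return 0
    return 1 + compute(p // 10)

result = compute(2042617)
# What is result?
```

Count of digits of 2042617: 7

Answer: 7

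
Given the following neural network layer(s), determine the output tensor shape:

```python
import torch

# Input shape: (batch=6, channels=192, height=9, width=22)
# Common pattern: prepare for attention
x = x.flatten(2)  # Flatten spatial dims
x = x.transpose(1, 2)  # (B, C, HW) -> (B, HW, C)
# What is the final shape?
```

Input: (6, 192, 9, 22) -> after flatten(2): (6, 192, 198) -> Output: (6, 198, 192)

Answer: (6, 198, 192)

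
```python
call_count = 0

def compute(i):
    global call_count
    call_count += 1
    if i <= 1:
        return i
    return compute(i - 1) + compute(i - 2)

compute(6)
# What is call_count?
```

Calls(i) = 1 + Calls(i-1) + Calls(i-2); Calls(0)=Calls(1)=1. For i=6 this gives 25.

Answer: 25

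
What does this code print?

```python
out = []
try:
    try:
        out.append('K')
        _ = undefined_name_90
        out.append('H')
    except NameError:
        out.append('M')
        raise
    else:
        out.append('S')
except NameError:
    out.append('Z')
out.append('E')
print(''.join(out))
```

Execution trace: 'K' (inner try body) → 'M' (inner except NameError) → 'Z' (outer except NameError) → 'E' (after the try/except). Output: KMZE

Answer: KMZE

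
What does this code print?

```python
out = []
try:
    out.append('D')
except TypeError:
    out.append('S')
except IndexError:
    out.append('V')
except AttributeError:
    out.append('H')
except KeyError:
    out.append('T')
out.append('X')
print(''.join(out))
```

Execution trace: 'D' (try body, no exception) → 'X' (after the try/except). Output: DX

Answer: DX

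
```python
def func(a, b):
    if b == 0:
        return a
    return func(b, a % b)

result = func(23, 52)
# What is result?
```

func(23, 52) -> func(52, 23) -> func(23, 6) -> func(6, 5) -> func(5, 1) -> func(1, 0) -> 1

Answer: 1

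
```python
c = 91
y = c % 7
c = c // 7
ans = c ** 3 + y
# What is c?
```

Trace:
`c = 91` → c = 91
`y = c % 7` → y = 0
`c = c // 7` → c = 13
`ans = c ** 3 + y` → ans = 2197
So c = 13

Answer: 13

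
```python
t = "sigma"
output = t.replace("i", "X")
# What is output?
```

Trace:
`t = "sigma"` → t = 'sigma'
`output = t.replace("i", "X")` → output = 'sXgma'
So output = 'sXgma'

Answer: 'sXgma'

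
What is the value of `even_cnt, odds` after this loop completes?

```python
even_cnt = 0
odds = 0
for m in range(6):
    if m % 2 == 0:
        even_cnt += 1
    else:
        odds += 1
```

Count evens and odds in range(6)
`even_cnt, odds` takes the values: (0, 0) → (1, 0) → (1, 1) → (2, 1) → (2, 2) → (3, 2) → (3, 3)

Answer: 3, 3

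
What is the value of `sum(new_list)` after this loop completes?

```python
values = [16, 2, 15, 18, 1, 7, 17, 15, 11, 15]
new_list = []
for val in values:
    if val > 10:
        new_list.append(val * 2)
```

Sum of doubled values > 10
`new_list` takes the values: [] → [32] → [32, 30] → [32, 30, 36] → [32, 30, 36, 34] → [32, 30, 36, 34, 30] → [32, 30, 36, 34, 30, 22] → [32, 30, 36, 34, 30, 22, 30]
So `sum(new_list)` = 214

Answer: 214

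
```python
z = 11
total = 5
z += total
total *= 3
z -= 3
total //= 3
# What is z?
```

Trace:
`z = 11` → z = 11
`total = 5` → total = 5
`z += total` → z = 16
`total *= 3` → total = 15
`z -= 3` → z = 13
`total //= 3` → total = 5
So z = 13

Answer: 13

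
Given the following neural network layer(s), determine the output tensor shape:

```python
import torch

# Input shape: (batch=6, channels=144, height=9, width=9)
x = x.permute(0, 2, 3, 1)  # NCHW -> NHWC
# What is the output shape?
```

Input: (6, 144, 9, 9) -> Output: (6, 9, 9, 144)

Answer: (6, 9, 9, 144)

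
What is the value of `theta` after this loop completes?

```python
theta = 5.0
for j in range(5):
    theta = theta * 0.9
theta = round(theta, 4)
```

Exponential decay: 5.0 * 0.9^5
`theta` takes the values: 5.0 → 4.5 → 4.05 → 3.645 → 3.2805 → 2.95245 → 2.9525

Answer: 2.9525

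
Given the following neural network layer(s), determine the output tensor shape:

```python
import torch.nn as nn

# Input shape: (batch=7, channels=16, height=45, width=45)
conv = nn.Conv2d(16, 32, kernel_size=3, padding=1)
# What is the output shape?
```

Input: (7, 16, 45, 45) -> Output: (7, 32, 45, 45)

Answer: (7, 32, 45, 45)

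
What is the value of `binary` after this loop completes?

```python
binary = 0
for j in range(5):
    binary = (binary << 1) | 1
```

Build 5 consecutive 1-bits: 0b11111
`binary` takes the values: 0 → 1 → 3 → 7 → 15 → 31

Answer: 31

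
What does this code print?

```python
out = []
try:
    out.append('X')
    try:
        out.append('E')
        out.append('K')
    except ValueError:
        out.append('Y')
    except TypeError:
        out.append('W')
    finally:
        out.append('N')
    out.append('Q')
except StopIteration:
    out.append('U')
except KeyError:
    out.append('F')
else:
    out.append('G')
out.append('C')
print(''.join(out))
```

Execution trace: 'X' (try body) → 'E' (inner try body) → 'K' (inner try body, no exception) → 'N' (inner finally) → 'Q' (try body, no exception) → 'G' (else) → 'C' (after the try/except). Output: XEKNQGC

Answer: XEKNQGC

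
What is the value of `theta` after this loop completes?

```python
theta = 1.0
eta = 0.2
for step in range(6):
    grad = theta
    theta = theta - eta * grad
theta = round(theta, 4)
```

Gradient descent: w = 1.0 * (1 - 0.2)^6
`theta` takes the values: 1.0 → 0.8 → 0.64 → 0.512 → 0.4096 → 0.32768 → 0.262144 → 0.2621

Answer: 0.2621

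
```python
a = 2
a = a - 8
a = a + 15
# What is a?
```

Trace:
`a = 2` → a = 2
`a = a - 8` → a = -6
`a = a + 15` → a = 9
So a = 9

Answer: 9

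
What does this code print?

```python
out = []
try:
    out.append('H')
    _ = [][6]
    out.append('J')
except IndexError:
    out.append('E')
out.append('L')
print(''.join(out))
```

Execution trace: 'H' (try body) → 'E' (except IndexError) → 'L' (after the try/except). Output: HEL

Answer: HEL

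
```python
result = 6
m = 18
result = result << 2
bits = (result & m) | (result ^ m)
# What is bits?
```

Trace:
`result = 6` → result = 6
`m = 18` → m = 18
`result = result << 2` → result = 24
`bits = (result & m) | (result ^ m)` → bits = 26
So bits = 26

Answer: 26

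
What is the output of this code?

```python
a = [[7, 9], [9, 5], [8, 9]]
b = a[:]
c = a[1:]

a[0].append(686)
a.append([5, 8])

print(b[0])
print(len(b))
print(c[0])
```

Key concept: slice with nested mutation.
Step by step:
`a = [[7, 9], [9, 5], [8, 9]]` → a = [[7, 9], [9, 5], [8, 9]]
`b = a[:]` → b = [[7, 9], [9, 5], [8, 9]]
`c = a[1:]` → c = [[9, 5], [8, 9]]
`a[0].append(686)` → a = [[7, 9, 686], [9, 5], [8, 9]]; b = [[7, 9, 686], [9, 5], [8, 9]]
`a.append([5, 8])` → a = [[7, 9, 686], [9, 5], [8, 9], [5, 8]]
`print(b[0])` → prints [7, 9, 686]
`print(len(b))` → prints 3
`print(c[0])` → prints [9, 5]

Answer:
[7, 9, 686]
3
[9, 5]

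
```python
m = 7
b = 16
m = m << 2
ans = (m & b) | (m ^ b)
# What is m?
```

Trace:
`m = 7` → m = 7
`b = 16` → b = 16
`m = m << 2` → m = 28
`ans = (m & b) | (m ^ b)` → ans = 28
So m = 28

Answer: 28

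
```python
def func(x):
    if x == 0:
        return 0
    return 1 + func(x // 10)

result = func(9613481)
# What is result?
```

Count of digits of 9613481: 7

Answer: 7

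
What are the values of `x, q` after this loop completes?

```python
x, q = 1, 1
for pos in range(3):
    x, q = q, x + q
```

Fibonacci: after 3 iterations
`x, q` takes the values: (1, 1) → (1, 2) → (2, 3) → (3, 5)

Answer: 3, 5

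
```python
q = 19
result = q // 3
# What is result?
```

Trace:
`q = 19` → q = 19
`result = q // 3` → result = 6
So result = 6

Answer: 6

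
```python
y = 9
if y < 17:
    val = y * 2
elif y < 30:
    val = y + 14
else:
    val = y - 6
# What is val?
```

Trace:
`y = 9` → y = 9
`if y < 17: ...` → y < 17 is True → val = 18
So val = 18

Answer: 18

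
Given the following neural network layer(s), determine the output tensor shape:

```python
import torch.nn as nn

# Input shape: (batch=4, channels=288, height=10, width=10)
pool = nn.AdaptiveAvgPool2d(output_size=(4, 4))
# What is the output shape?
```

Input: (4, 288, 10, 10) -> Output: (4, 288, 4, 4)

Answer: (4, 288, 4, 4)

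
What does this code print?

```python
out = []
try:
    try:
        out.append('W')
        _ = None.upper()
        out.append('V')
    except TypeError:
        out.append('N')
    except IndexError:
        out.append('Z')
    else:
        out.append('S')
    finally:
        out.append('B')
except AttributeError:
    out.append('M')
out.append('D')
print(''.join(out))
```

Execution trace: 'W' (try body) → 'B' (finally) → 'M' (outer except AttributeError) → 'D' (after the try/except). Output: WBMD

Answer: WBMD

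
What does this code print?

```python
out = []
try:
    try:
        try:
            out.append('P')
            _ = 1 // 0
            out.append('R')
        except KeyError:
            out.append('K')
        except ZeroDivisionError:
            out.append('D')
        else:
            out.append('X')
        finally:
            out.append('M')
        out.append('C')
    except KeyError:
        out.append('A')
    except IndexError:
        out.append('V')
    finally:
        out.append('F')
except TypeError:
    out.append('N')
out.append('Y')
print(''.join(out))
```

Execution trace: 'P' (inner try body) → 'D' (inner except ZeroDivisionError) → 'M' (inner finally) → 'C' (try body, no exception) → 'F' (finally) → 'Y' (after the try/except). Output: PDMCFY

Answer: PDMCFY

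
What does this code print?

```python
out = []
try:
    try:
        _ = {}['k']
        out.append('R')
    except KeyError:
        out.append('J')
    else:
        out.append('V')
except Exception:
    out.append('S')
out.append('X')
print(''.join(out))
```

Execution trace: 'J' (inner except KeyError) → 'X' (after the try/except). Output: JX

Answer: JX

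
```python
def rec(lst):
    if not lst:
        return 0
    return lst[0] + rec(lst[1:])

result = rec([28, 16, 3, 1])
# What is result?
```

28 + 16 + 3 + 1 + 0 = 48

Answer: 48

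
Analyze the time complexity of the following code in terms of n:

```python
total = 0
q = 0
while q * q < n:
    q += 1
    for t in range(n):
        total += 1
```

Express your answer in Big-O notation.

Each loop level contributes: √n × n. Multiplying the contributions gives O(n√n).

Answer: O(n√n)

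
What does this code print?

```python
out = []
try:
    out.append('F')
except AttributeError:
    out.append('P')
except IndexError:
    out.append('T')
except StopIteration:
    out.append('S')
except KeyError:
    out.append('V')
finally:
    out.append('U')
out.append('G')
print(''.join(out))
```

Execution trace: 'F' (try body, no exception) → 'U' (finally) → 'G' (after the try/except). Output: FUG

Answer: FUG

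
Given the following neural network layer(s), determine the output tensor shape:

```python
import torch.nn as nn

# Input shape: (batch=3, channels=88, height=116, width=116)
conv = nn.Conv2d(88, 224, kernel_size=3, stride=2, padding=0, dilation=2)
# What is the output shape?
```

Input: (3, 88, 116, 116) -> Output: (3, 224, 56, 56)

Answer: (3, 224, 56, 56)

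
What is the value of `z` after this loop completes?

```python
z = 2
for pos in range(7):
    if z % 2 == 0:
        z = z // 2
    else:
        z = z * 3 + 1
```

Collatz-style transformation from 2
`z` takes the values: 2 → 1 → 4 → 2 → 1 → 4 → 2 → 1

Answer: 1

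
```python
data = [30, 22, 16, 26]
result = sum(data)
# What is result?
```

Trace:
`data = [30, 22, 16, 26]` → data = [30, 22, 16, 26]
`result = sum(data)` → result = 94
So result = 94

Answer: 94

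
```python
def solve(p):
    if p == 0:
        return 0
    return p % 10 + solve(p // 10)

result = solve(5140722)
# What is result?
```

Sum of digits of 5140722: 2 + 2 + 7 + 0 + 4 + 1 + 5 = 21

Answer: 21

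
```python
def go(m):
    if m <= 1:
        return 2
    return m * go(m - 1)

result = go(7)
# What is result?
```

go(7) = 7 * 6 * 5 * 4 * 3 * 2 * 2 = 10080

Answer: 10080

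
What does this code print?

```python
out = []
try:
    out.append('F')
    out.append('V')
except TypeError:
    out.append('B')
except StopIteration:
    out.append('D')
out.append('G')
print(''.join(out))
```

Execution trace: 'F' (try body) → 'V' (try body, no exception) → 'G' (after the try/except). Output: FVG

Answer: FVG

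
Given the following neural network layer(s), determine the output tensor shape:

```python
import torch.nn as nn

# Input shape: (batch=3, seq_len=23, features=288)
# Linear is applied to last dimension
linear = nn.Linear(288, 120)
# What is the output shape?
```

Input: (3, 23, 288) -> Output: (3, 23, 120)

Answer: (3, 23, 120)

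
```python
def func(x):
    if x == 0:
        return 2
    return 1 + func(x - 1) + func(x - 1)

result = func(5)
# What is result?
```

func(x) = 1 + 2·func(x-1), func(0)=2. Closed form: (2+1)·2^5 - 1 = 95.

Answer: 95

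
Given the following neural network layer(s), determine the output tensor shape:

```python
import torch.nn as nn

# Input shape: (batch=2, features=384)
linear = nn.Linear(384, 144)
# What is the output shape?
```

Input: (2, 384) -> Output: (2, 144)

Answer: (2, 144)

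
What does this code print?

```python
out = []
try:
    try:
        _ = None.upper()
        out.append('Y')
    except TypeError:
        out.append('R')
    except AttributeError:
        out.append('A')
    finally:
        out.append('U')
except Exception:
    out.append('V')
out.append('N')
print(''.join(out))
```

Execution trace: 'A' (inner except AttributeError) → 'U' (inner finally) → 'N' (after the try/except). Output: AUN

Answer: AUN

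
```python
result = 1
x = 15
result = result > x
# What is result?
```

Trace:
`result = 1` → result = 1
`x = 15` → x = 15
`result = result > x` → result = False
So result = False

Answer: False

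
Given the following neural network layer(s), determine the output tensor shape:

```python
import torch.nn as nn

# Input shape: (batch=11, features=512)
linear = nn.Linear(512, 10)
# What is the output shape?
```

Input: (11, 512) -> Output: (11, 10)

Answer: (11, 10)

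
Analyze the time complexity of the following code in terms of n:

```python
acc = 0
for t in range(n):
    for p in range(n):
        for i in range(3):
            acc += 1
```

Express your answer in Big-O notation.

Each loop level contributes: n × n × 1. Multiplying the contributions gives O(n^2).

Answer: O(n^2)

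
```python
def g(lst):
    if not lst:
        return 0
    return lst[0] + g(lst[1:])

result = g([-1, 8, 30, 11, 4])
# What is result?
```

(-1) + 8 + 30 + 11 + 4 + 0 = 52

Answer: 52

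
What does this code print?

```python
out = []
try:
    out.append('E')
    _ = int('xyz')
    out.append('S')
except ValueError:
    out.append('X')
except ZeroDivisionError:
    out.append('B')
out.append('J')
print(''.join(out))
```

Execution trace: 'E' (try body) → 'X' (except ValueError) → 'J' (after the try/except). Output: EXJ

Answer: EXJ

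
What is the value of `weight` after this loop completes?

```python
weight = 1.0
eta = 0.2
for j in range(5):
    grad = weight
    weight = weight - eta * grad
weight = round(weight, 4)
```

Gradient descent: w = 1.0 * (1 - 0.2)^5
`weight` takes the values: 1.0 → 0.8 → 0.64 → 0.512 → 0.4096 → 0.32768 → 0.3277

Answer: 0.3277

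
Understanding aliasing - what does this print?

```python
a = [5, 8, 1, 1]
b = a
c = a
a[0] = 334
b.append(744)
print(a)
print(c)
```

Key concept: multiple aliases.
Step by step:
`a = [5, 8, 1, 1]` → a = [5, 8, 1, 1]
`b = a` → b = [5, 8, 1, 1] (same object as a)
`c = a` → c = [5, 8, 1, 1] (same object as a, b)
`a[0] = 334` → a = [334, 8, 1, 1] (same object as b, c); b = [334, 8, 1, 1] (same object as a, c); c = [334, 8, 1, 1] (same object as a, b)
`b.append(744)` → a = [334, 8, 1, 1, 744] (same object as b, c); b = [334, 8, 1, 1, 744] (same object as a, c); c = [334, 8, 1, 1, 744] (same object as a, b)
`print(a)` → prints [334, 8, 1, 1, 744]
`print(c)` → prints [334, 8, 1, 1, 744]

Answer:
[334, 8, 1, 1, 744]
[334, 8, 1, 1, 744]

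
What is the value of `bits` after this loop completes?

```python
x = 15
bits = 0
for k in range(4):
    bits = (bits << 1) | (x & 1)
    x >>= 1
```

Reverse lowest 4 bits of 15
`bits` takes the values: 0 → 1 → 3 → 7 → 15

Answer: 15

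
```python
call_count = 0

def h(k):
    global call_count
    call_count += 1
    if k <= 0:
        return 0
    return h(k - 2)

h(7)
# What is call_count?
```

Linear recursion stepping by 2: 5 calls from k=7 down to ≤0.

Answer: 5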